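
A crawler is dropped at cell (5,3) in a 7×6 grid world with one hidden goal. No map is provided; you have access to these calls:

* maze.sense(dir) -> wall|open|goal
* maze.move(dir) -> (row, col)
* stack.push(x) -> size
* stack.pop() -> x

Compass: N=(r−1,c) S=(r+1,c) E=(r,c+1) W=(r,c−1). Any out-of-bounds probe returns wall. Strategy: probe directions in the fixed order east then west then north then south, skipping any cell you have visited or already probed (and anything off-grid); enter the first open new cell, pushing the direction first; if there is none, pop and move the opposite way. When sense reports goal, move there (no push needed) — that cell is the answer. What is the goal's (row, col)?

>>> maze.sense dir→east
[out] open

>>> stack.push x→east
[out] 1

>>> maze.move dir→east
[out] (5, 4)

>>> maze.sense dir→east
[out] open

>>> stack.push x→east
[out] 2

>>> maze.move dir→east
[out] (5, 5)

>>> maze.sense dir→north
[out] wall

>>> maze.sense dir→south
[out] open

>>> stack.push x→south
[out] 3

>>> maze.move dir→south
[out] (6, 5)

>>> maze.sense dir→west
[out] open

>>> stack.push x→west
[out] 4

>>> maze.move dir→west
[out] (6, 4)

>>> maze.sense dir→west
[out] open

>>> stack.push x→west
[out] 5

>>> maze.move dir→west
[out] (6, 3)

>>> maze.sense dir→west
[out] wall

>>> stack.pop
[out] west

>>> maze.move dir→east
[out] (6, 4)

>>> stack.pop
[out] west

>>> maze.move dir→east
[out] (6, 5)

>>> stack.pop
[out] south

>>> maze.move dir→north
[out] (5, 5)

>>> stack.pop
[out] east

>>> maze.move dir→west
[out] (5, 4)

>>> maze.sense dir→north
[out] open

>>> stack.push x→north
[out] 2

>>> maze.move dir→north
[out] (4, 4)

>>> maze.sense dir→west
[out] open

>>> stack.push x→west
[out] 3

>>> maze.move dir→west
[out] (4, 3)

>>> maze.sense dir→west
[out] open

>>> stack.push x→west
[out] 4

>>> maze.move dir→west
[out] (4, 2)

>>> maze.sense dir→west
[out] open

>>> stack.push x→west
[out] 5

>>> maze.move dir→west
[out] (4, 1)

>>> maze.sense dir→west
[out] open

>>> stack.push x→west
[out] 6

>>> maze.move dir→west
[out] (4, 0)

>>> maze.sense dir→north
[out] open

>>> stack.push x→north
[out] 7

>>> maze.move dir→north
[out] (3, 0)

>>> maze.sense dir→east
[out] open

>>> stack.push x→east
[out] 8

>>> maze.move dir→east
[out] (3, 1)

>>> maze.sense dir→east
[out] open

>>> stack.push x→east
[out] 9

>>> maze.move dir→east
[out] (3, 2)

>>> maze.sense dir→east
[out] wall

>>> maze.sense dir→north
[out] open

>>> stack.push x→north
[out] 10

>>> maze.move dir→north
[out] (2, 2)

>>> maze.sense dir→east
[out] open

>>> stack.push x→east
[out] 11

>>> maze.move dir→east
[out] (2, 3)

>>> maze.sense dir→east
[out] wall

>>> maze.sense dir→north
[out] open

>>> stack.push x→north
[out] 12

>>> maze.move dir→north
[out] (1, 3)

>>> maze.sense dir→east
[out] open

>>> stack.push x→east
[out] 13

>>> maze.move dir→east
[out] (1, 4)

>>> maze.sense dir→east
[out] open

>>> stack.push x→east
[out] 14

>>> maze.move dir→east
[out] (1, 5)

>>> maze.sense dir→north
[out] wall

>>> maze.sense dir→south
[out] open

>>> stack.push x→south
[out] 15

>>> maze.move dir→south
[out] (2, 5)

>>> maze.sense dir→south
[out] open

>>> stack.push x→south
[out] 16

>>> maze.move dir→south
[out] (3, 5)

>>> maze.sense dir→west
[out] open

>>> stack.push x→west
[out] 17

>>> maze.move dir→west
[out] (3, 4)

>>> stack.pop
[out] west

>>> maze.move dir→east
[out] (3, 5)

>>> stack.pop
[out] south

>>> maze.move dir→north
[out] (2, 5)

>>> stack.pop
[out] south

>>> maze.move dir→north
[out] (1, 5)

>>> stack.pop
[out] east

>>> maze.move dir→west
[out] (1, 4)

>>> maze.sense dir→north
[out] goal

>>> maze.move dir→north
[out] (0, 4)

Answer: (0, 4)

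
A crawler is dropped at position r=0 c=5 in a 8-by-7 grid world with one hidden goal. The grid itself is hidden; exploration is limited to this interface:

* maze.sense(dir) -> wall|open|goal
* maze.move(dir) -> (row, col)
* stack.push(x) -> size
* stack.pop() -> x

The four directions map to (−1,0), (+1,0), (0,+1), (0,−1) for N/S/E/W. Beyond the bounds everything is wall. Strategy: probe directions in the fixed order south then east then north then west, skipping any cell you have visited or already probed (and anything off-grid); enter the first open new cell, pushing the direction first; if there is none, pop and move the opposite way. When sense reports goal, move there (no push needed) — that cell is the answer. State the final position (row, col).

-> sense(dir: south)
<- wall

-> sense(dir: east)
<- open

-> push(x: east)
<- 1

-> move(dir: east)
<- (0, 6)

-> sense(dir: south)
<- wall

-> pop()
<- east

-> move(dir: west)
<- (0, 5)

-> sense(dir: west)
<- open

-> push(x: west)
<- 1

-> move(dir: west)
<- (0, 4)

-> sense(dir: south)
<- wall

-> sense(dir: west)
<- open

-> push(x: west)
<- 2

-> move(dir: west)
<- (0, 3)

-> sense(dir: south)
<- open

-> push(x: south)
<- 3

-> move(dir: south)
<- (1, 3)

-> sense(dir: south)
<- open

-> push(x: south)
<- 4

-> move(dir: south)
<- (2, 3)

-> sense(dir: south)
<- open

-> push(x: south)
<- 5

-> move(dir: south)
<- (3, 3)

-> sense(dir: south)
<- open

-> push(x: south)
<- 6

-> move(dir: south)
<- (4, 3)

-> sense(dir: south)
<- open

-> push(x: south)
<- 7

-> move(dir: south)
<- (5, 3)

-> sense(dir: south)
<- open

-> push(x: south)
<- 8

-> move(dir: south)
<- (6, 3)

-> sense(dir: south)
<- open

-> push(x: south)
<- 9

-> move(dir: south)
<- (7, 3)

-> sense(dir: east)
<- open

-> push(x: east)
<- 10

-> move(dir: east)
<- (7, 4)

-> sense(dir: east)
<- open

-> push(x: east)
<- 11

-> move(dir: east)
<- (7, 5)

-> sense(dir: east)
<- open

-> push(x: east)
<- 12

-> move(dir: east)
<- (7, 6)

-> sense(dir: north)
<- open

-> push(x: north)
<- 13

-> move(dir: north)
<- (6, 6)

-> sense(dir: north)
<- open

-> push(x: north)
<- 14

-> move(dir: north)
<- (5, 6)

-> sense(dir: north)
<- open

-> push(x: north)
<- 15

-> move(dir: north)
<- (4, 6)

-> sense(dir: north)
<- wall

-> sense(dir: west)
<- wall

-> pop()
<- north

-> move(dir: south)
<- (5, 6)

-> sense(dir: west)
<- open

-> push(x: west)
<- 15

-> move(dir: west)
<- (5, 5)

-> sense(dir: south)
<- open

-> push(x: south)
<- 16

-> move(dir: south)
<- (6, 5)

-> sense(dir: west)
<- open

-> push(x: west)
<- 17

-> move(dir: west)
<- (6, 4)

-> sense(dir: north)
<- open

-> push(x: north)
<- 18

-> move(dir: north)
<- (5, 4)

-> sense(dir: north)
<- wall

-> pop()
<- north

-> move(dir: south)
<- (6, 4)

-> pop()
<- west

-> move(dir: east)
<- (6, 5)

-> pop()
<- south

-> move(dir: north)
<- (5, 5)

-> pop()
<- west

-> move(dir: east)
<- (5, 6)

-> pop()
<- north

-> move(dir: south)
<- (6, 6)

-> pop()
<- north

-> move(dir: south)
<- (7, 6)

-> pop()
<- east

-> move(dir: west)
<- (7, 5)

-> pop()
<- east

-> move(dir: west)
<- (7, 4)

-> pop()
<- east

-> move(dir: west)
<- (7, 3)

-> sense(dir: west)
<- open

-> push(x: west)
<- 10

-> move(dir: west)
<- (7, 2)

-> sense(dir: north)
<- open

-> push(x: north)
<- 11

-> move(dir: north)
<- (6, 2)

-> sense(dir: north)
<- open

-> push(x: north)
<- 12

-> move(dir: north)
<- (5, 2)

-> sense(dir: north)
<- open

-> push(x: north)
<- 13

-> move(dir: north)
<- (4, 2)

-> sense(dir: north)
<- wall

-> sense(dir: west)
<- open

-> push(x: west)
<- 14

-> move(dir: west)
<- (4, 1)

-> sense(dir: south)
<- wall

-> sense(dir: north)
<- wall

-> sense(dir: west)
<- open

-> push(x: west)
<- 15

-> move(dir: west)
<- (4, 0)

-> sense(dir: south)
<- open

-> push(x: south)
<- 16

-> move(dir: south)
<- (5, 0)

-> sense(dir: south)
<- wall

-> pop()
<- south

-> move(dir: north)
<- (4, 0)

-> sense(dir: north)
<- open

-> push(x: north)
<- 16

-> move(dir: north)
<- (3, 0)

-> sense(dir: north)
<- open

-> push(x: north)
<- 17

-> move(dir: north)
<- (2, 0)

-> sense(dir: east)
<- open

-> push(x: east)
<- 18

-> move(dir: east)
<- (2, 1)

-> sense(dir: east)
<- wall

-> sense(dir: north)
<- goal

-> move(dir: north)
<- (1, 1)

Answer: (1, 1)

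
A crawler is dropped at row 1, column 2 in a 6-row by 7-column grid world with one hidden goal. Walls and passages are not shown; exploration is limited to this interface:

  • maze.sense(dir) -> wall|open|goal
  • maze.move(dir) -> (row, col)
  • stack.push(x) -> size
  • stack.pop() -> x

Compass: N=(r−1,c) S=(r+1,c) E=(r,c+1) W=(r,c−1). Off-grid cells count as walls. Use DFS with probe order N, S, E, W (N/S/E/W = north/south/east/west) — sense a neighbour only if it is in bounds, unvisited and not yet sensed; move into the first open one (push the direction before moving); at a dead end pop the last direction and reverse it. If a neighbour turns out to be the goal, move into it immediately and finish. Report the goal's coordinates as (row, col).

·→ maze.sense(dir→north)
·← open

·→ stack.push(x→north)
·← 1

·→ maze.move(dir→north)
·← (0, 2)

·→ maze.sense(dir→east)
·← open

·→ stack.push(x→east)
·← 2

·→ maze.move(dir→east)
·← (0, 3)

·→ maze.sense(dir→south)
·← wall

·→ maze.sense(dir→east)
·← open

·→ stack.push(x→east)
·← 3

·→ maze.move(dir→east)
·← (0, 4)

·→ maze.sense(dir→south)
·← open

·→ stack.push(x→south)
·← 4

·→ maze.move(dir→south)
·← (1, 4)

·→ maze.sense(dir→south)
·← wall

·→ maze.sense(dir→east)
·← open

·→ stack.push(x→east)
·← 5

·→ maze.move(dir→east)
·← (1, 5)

·→ maze.sense(dir→north)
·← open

·→ stack.push(x→north)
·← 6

·→ maze.move(dir→north)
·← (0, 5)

·→ maze.sense(dir→east)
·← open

·→ stack.push(x→east)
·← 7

·→ maze.move(dir→east)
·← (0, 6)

·→ maze.sense(dir→south)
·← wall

·→ stack.pop()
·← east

·→ maze.move(dir→west)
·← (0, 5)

·→ stack.pop()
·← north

·→ maze.move(dir→south)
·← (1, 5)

·→ maze.sense(dir→south)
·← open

·→ stack.push(x→south)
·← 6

·→ maze.move(dir→south)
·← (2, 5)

·→ maze.sense(dir→south)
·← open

·→ stack.push(x→south)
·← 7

·→ maze.move(dir→south)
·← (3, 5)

·→ maze.sense(dir→south)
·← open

·→ stack.push(x→south)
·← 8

·→ maze.move(dir→south)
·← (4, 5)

·→ maze.sense(dir→south)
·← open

·→ stack.push(x→south)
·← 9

·→ maze.move(dir→south)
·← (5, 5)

·→ maze.sense(dir→east)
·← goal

·→ maze.move(dir→east)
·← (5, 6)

Answer: (5, 6)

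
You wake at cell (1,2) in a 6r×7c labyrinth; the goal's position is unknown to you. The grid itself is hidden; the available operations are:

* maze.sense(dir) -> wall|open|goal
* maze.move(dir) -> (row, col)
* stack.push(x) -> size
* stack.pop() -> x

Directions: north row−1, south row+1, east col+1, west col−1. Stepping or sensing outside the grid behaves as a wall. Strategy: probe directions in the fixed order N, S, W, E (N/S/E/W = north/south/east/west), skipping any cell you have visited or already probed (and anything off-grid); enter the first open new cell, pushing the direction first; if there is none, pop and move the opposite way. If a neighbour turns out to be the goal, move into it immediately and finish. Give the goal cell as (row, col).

==> sense(dir=north)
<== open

==> push(x=north)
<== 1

==> move(dir=north)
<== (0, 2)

==> sense(dir=west)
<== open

==> push(x=west)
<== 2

==> move(dir=west)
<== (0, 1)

==> sense(dir=south)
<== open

==> push(x=south)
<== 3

==> move(dir=south)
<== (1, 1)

==> sense(dir=south)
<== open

==> push(x=south)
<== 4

==> move(dir=south)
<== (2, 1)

==> sense(dir=south)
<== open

==> push(x=south)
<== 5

==> move(dir=south)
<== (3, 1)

==> sense(dir=south)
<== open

==> push(x=south)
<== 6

==> move(dir=south)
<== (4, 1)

==> sense(dir=south)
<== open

==> push(x=south)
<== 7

==> move(dir=south)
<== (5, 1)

==> sense(dir=west)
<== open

==> push(x=west)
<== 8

==> move(dir=west)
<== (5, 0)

==> sense(dir=north)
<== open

==> push(x=north)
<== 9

==> move(dir=north)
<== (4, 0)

==> sense(dir=north)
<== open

==> push(x=north)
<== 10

==> move(dir=north)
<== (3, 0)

==> sense(dir=north)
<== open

==> push(x=north)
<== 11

==> move(dir=north)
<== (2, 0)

==> sense(dir=north)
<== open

==> push(x=north)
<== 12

==> move(dir=north)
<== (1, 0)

==> sense(dir=north)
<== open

==> push(x=north)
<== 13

==> move(dir=north)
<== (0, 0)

==> pop()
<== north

==> move(dir=south)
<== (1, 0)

==> pop()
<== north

==> move(dir=south)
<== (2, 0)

==> pop()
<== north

==> move(dir=south)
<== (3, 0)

==> pop()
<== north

==> move(dir=south)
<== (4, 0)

==> pop()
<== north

==> move(dir=south)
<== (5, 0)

==> pop()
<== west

==> move(dir=east)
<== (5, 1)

==> sense(dir=east)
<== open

==> push(x=east)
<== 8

==> move(dir=east)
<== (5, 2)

==> sense(dir=north)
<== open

==> push(x=north)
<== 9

==> move(dir=north)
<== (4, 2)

==> sense(dir=north)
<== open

==> push(x=north)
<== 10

==> move(dir=north)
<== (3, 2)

==> sense(dir=north)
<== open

==> push(x=north)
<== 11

==> move(dir=north)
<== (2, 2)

==> sense(dir=east)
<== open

==> push(x=east)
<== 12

==> move(dir=east)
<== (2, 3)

==> sense(dir=north)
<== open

==> push(x=north)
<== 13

==> move(dir=north)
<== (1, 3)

==> sense(dir=north)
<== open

==> push(x=north)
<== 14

==> move(dir=north)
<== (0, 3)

==> sense(dir=east)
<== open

==> push(x=east)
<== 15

==> move(dir=east)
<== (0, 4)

==> sense(dir=south)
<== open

==> push(x=south)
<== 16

==> move(dir=south)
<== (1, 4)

==> sense(dir=south)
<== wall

==> sense(dir=east)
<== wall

==> pop()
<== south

==> move(dir=north)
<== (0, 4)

==> sense(dir=east)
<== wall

==> pop()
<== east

==> move(dir=west)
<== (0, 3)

==> pop()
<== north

==> move(dir=south)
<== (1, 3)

==> pop()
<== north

==> move(dir=south)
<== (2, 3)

==> sense(dir=south)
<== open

==> push(x=south)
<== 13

==> move(dir=south)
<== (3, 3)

==> sense(dir=south)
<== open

==> push(x=south)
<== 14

==> move(dir=south)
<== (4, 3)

==> sense(dir=south)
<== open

==> push(x=south)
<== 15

==> move(dir=south)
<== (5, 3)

==> sense(dir=east)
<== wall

==> pop()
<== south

==> move(dir=north)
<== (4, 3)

==> sense(dir=east)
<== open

==> push(x=east)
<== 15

==> move(dir=east)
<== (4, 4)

==> sense(dir=north)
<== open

==> push(x=north)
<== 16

==> move(dir=north)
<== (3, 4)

==> sense(dir=east)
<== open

==> push(x=east)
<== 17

==> move(dir=east)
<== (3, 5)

==> sense(dir=north)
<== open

==> push(x=north)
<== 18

==> move(dir=north)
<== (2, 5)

==> sense(dir=east)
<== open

==> push(x=east)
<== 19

==> move(dir=east)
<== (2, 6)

==> sense(dir=north)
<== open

==> push(x=north)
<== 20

==> move(dir=north)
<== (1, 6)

==> sense(dir=north)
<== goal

==> move(dir=north)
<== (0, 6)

Answer: (0, 6)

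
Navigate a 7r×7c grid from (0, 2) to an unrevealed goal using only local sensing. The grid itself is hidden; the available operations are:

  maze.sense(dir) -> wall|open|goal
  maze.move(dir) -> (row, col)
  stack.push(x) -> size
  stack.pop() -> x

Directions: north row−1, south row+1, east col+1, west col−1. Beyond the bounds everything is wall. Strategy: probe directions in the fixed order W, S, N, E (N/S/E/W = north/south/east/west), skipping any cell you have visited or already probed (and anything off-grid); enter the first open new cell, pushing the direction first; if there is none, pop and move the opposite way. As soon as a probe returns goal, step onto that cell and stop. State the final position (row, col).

;; maze.sense(dir='west') == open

;; stack.push(x='west') == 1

;; maze.move(dir='west') == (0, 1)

;; maze.sense(dir='west') == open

;; stack.push(x='west') == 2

;; maze.move(dir='west') == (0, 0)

;; maze.sense(dir='south') == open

;; stack.push(x='south') == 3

;; maze.move(dir='south') == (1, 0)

;; maze.sense(dir='south') == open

;; stack.push(x='south') == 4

;; maze.move(dir='south') == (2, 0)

;; maze.sense(dir='south') == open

;; stack.push(x='south') == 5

;; maze.move(dir='south') == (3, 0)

;; maze.sense(dir='south') == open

;; stack.push(x='south') == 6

;; maze.move(dir='south') == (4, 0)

;; maze.sense(dir='south') == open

;; stack.push(x='south') == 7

;; maze.move(dir='south') == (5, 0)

;; maze.sense(dir='south') == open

;; stack.push(x='south') == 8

;; maze.move(dir='south') == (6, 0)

;; maze.sense(dir='east') == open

;; stack.push(x='east') == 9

;; maze.move(dir='east') == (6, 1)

;; maze.sense(dir='north') == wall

;; maze.sense(dir='east') == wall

;; stack.pop() == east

;; maze.move(dir='west') == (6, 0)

;; stack.pop() == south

;; maze.move(dir='north') == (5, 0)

;; stack.pop() == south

;; maze.move(dir='north') == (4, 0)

;; maze.sense(dir='east') == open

;; stack.push(x='east') == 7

;; maze.move(dir='east') == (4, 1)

;; maze.sense(dir='north') == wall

;; maze.sense(dir='east') == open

;; stack.push(x='east') == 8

;; maze.move(dir='east') == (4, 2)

;; maze.sense(dir='south') == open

;; stack.push(x='south') == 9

;; maze.move(dir='south') == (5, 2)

;; maze.sense(dir='east') == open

;; stack.push(x='east') == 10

;; maze.move(dir='east') == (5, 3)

;; maze.sense(dir='south') == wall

;; maze.sense(dir='north') == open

;; stack.push(x='north') == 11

;; maze.move(dir='north') == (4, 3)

;; maze.sense(dir='north') == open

;; stack.push(x='north') == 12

;; maze.move(dir='north') == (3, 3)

;; maze.sense(dir='west') == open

;; stack.push(x='west') == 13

;; maze.move(dir='west') == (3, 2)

;; maze.sense(dir='north') == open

;; stack.push(x='north') == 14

;; maze.move(dir='north') == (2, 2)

;; maze.sense(dir='west') == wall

;; maze.sense(dir='north') == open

;; stack.push(x='north') == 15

;; maze.move(dir='north') == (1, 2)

;; maze.sense(dir='west') == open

;; stack.push(x='west') == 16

;; maze.move(dir='west') == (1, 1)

;; stack.pop() == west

;; maze.move(dir='east') == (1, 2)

;; maze.sense(dir='east') == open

;; stack.push(x='east') == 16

;; maze.move(dir='east') == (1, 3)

;; maze.sense(dir='south') == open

;; stack.push(x='south') == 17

;; maze.move(dir='south') == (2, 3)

;; maze.sense(dir='east') == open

;; stack.push(x='east') == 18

;; maze.move(dir='east') == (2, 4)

;; maze.sense(dir='south') == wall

;; maze.sense(dir='north') == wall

;; maze.sense(dir='east') == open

;; stack.push(x='east') == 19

;; maze.move(dir='east') == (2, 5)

;; maze.sense(dir='south') == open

;; stack.push(x='south') == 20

;; maze.move(dir='south') == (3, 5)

;; maze.sense(dir='south') == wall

;; maze.sense(dir='east') == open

;; stack.push(x='east') == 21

;; maze.move(dir='east') == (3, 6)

;; maze.sense(dir='south') == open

;; stack.push(x='south') == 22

;; maze.move(dir='south') == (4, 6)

;; maze.sense(dir='south') == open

;; stack.push(x='south') == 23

;; maze.move(dir='south') == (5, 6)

;; maze.sense(dir='west') == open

;; stack.push(x='west') == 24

;; maze.move(dir='west') == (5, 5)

;; maze.sense(dir='west') == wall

;; maze.sense(dir='south') == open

;; stack.push(x='south') == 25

;; maze.move(dir='south') == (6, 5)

;; maze.sense(dir='west') == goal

;; maze.move(dir='west') == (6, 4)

Answer: (6, 4)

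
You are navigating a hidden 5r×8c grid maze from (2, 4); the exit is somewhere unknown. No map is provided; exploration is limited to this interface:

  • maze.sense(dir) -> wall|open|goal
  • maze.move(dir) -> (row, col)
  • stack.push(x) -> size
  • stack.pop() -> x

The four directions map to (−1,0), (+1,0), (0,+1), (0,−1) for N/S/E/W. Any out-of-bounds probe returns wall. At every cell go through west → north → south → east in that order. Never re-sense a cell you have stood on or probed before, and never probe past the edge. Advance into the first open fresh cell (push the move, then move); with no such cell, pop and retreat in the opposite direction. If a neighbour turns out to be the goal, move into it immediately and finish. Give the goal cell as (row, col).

>>> maze.sense dir: west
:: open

>>> stack.push x: west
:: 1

>>> maze.move dir: west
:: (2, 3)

>>> maze.sense dir: west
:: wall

>>> maze.sense dir: north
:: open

>>> stack.push x: north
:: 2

>>> maze.move dir: north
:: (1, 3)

>>> maze.sense dir: west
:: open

>>> stack.push x: west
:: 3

>>> maze.move dir: west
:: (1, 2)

>>> maze.sense dir: west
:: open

>>> stack.push x: west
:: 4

>>> maze.move dir: west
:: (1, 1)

>>> maze.sense dir: west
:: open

>>> stack.push x: west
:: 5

>>> maze.move dir: west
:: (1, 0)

>>> maze.sense dir: north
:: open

>>> stack.push x: north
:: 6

>>> maze.move dir: north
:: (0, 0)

>>> maze.sense dir: east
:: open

>>> stack.push x: east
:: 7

>>> maze.move dir: east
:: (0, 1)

>>> maze.sense dir: east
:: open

>>> stack.push x: east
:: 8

>>> maze.move dir: east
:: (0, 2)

>>> maze.sense dir: east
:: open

>>> stack.push x: east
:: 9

>>> maze.move dir: east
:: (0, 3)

>>> maze.sense dir: east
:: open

>>> stack.push x: east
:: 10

>>> maze.move dir: east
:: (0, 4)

>>> maze.sense dir: south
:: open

>>> stack.push x: south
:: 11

>>> maze.move dir: south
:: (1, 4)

>>> maze.sense dir: east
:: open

>>> stack.push x: east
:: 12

>>> maze.move dir: east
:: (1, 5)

>>> maze.sense dir: north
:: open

>>> stack.push x: north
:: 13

>>> maze.move dir: north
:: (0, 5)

>>> maze.sense dir: east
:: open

>>> stack.push x: east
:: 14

>>> maze.move dir: east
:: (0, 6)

>>> maze.sense dir: south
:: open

>>> stack.push x: south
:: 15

>>> maze.move dir: south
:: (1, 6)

>>> maze.sense dir: south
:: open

>>> stack.push x: south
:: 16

>>> maze.move dir: south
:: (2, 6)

>>> maze.sense dir: west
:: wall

>>> maze.sense dir: south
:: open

>>> stack.push x: south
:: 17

>>> maze.move dir: south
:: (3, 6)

>>> maze.sense dir: west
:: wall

>>> maze.sense dir: south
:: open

>>> stack.push x: south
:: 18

>>> maze.move dir: south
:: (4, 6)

>>> maze.sense dir: west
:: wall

>>> maze.sense dir: east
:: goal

>>> maze.move dir: east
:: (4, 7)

Answer: (4, 7)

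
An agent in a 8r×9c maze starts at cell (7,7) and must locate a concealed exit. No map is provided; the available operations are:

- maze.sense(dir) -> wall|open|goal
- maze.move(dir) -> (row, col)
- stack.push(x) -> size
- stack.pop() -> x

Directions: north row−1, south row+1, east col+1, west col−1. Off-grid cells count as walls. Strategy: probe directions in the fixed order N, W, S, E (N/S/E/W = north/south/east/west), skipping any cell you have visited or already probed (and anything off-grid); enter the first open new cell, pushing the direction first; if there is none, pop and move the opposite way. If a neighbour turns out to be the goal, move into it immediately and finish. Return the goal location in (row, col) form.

I try sense with dir=north, — result: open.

Calling push with x=north, giving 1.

Now I run move with dir=north, and see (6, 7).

I try sense with dir=north, → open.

Then push with x=north, and observe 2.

Now I run move with dir=north, giving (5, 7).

I call sense with dir=north, → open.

I try push with x=north, → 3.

I use move with dir=north, and get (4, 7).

Calling sense with dir=north, — result: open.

I call push with x=north, and observe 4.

Using move with dir=north, giving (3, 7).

Using sense with dir=north, and see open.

Using push with x=north, : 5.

Using move with dir=north, which returns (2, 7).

Now I run sense with dir=north, giving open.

I invoke push with x=north, yielding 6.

Next I call move with dir=north, and get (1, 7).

I invoke sense with dir=north, → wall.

Then sense with dir=west, — result: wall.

Using sense with dir=east, and get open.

I try push with x=east, and observe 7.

Calling move with dir=east, : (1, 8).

I invoke sense with dir=north, which returns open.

Then push with x=north, — result: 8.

Next I call move with dir=north, giving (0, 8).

I use pop, yielding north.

I try move with dir=south, and get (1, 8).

I try sense with dir=south, and observe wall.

Now I run pop(), which returns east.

Using move with dir=west, which returns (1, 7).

I call pop, — result: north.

Now I run move with dir=south, and get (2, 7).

Calling sense with dir=west, and observe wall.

I use pop(), and get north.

Next I call move with dir=south, and observe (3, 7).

I invoke sense with dir=west, yielding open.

Next I call push with x=west, → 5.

Now I run move with dir=west, and see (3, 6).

I run sense with dir=west, and see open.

Using push with x=west, → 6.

I call move with dir=west, : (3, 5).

Now I run sense with dir=north, : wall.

Now I run sense with dir=west, giving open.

Calling push with x=west, giving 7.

Calling move with dir=west, : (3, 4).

I use sense with dir=north, → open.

Now I run push with x=north, — result: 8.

I use move with dir=north, — result: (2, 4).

Using sense with dir=north, and observe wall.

Using sense with dir=west, and see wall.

I invoke pop, and get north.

Then move with dir=south, giving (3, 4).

I use sense with dir=west, → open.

I invoke push with x=west, and get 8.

I run move with dir=west, and observe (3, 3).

I try sense with dir=west, — result: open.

Invoking push with x=west, giving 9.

I try move with dir=west, — result: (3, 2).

I call sense with dir=north, giving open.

I use push with x=north, and get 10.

Now I run move with dir=north, and see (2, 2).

I use sense with dir=north, which returns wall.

Now I run sense with dir=west, yielding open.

Now I run push with x=west, giving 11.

I run move with dir=west, and observe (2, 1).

Calling sense with dir=north, and see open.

I run push with x=north, — result: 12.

Then move with dir=north, yielding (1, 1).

Now I run sense with dir=north, yielding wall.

Then sense with dir=west, : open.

Calling push with x=west, giving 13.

Next I call move with dir=west, : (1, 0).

Then sense with dir=north, giving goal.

Invoking move with dir=north, and observe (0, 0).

Answer: (0, 0)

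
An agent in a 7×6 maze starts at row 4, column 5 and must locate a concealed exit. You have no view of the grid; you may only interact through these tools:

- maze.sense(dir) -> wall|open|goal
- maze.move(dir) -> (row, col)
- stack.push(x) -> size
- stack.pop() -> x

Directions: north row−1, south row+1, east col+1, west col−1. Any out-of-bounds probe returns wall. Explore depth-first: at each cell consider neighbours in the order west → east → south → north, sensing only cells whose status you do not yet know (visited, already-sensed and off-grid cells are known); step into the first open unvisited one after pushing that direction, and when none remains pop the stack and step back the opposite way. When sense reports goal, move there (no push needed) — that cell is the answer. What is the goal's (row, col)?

-> sense(dir=west)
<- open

-> push(x=west)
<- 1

-> move(dir=west)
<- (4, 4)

-> sense(dir=west)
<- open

-> push(x=west)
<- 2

-> move(dir=west)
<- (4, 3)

-> sense(dir=west)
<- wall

-> sense(dir=south)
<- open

-> push(x=south)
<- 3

-> move(dir=south)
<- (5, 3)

-> sense(dir=west)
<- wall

-> sense(dir=east)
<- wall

-> sense(dir=south)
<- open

-> push(x=south)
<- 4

-> move(dir=south)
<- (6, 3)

-> sense(dir=west)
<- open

-> push(x=west)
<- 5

-> move(dir=west)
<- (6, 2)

-> sense(dir=west)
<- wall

-> pop()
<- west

-> move(dir=east)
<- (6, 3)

-> sense(dir=east)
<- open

-> push(x=east)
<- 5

-> move(dir=east)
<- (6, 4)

-> sense(dir=east)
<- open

-> push(x=east)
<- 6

-> move(dir=east)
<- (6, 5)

-> sense(dir=north)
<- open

-> push(x=north)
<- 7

-> move(dir=north)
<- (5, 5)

-> pop()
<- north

-> move(dir=south)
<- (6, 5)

-> pop()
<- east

-> move(dir=west)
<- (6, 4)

-> pop()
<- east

-> move(dir=west)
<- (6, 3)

-> pop()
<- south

-> move(dir=north)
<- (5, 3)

-> pop()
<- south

-> move(dir=north)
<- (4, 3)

-> sense(dir=north)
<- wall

-> pop()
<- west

-> move(dir=east)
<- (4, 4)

-> sense(dir=north)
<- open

-> push(x=north)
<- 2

-> move(dir=north)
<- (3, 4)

-> sense(dir=east)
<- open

-> push(x=east)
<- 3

-> move(dir=east)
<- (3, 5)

-> sense(dir=north)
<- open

-> push(x=north)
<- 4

-> move(dir=north)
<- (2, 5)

-> sense(dir=west)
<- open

-> push(x=west)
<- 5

-> move(dir=west)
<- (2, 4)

-> sense(dir=west)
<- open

-> push(x=west)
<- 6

-> move(dir=west)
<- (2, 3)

-> sense(dir=west)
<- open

-> push(x=west)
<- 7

-> move(dir=west)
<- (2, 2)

-> sense(dir=west)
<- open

-> push(x=west)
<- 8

-> move(dir=west)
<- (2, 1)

-> sense(dir=west)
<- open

-> push(x=west)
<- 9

-> move(dir=west)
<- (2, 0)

-> sense(dir=south)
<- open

-> push(x=south)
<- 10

-> move(dir=south)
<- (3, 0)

-> sense(dir=east)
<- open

-> push(x=east)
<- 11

-> move(dir=east)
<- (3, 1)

-> sense(dir=east)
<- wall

-> sense(dir=south)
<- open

-> push(x=south)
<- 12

-> move(dir=south)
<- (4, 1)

-> sense(dir=west)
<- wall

-> sense(dir=south)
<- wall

-> pop()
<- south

-> move(dir=north)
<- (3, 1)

-> pop()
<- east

-> move(dir=west)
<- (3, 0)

-> pop()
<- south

-> move(dir=north)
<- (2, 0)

-> sense(dir=north)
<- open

-> push(x=north)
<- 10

-> move(dir=north)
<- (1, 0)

-> sense(dir=east)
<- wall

-> sense(dir=north)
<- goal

-> move(dir=north)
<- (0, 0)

Answer: (0, 0)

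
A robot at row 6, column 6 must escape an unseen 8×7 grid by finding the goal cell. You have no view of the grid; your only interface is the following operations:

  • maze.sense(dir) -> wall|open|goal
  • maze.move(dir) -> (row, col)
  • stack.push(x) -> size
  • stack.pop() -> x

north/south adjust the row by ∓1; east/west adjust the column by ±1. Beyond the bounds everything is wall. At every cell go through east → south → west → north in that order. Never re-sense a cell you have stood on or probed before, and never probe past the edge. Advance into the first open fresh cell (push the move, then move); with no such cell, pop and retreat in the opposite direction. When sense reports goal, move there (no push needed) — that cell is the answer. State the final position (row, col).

$ maze.sense dir→south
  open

$ stack.push x→south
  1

$ maze.move dir→south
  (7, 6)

$ maze.sense dir→west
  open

$ stack.push x→west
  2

$ maze.move dir→west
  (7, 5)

$ maze.sense dir→west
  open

$ stack.push x→west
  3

$ maze.move dir→west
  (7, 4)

$ maze.sense dir→west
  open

$ stack.push x→west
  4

$ maze.move dir→west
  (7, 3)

$ maze.sense dir→west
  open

$ stack.push x→west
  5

$ maze.move dir→west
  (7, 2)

$ maze.sense dir→west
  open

$ stack.push x→west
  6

$ maze.move dir→west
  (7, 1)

$ maze.sense dir→west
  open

$ stack.push x→west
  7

$ maze.move dir→west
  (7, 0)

$ maze.sense dir→north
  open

$ stack.push x→north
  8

$ maze.move dir→north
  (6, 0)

$ maze.sense dir→east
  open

$ stack.push x→east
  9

$ maze.move dir→east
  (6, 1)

$ maze.sense dir→east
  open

$ stack.push x→east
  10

$ maze.move dir→east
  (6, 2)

$ maze.sense dir→east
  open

$ stack.push x→east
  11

$ maze.move dir→east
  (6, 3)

$ maze.sense dir→east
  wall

$ maze.sense dir→north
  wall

$ stack.pop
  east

$ maze.move dir→west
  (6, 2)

$ maze.sense dir→north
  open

$ stack.push x→north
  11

$ maze.move dir→north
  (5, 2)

$ maze.sense dir→west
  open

$ stack.push x→west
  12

$ maze.move dir→west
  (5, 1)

$ maze.sense dir→west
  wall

$ maze.sense dir→north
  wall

$ stack.pop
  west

$ maze.move dir→east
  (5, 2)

$ maze.sense dir→north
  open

$ stack.push x→north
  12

$ maze.move dir→north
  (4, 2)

$ maze.sense dir→east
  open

$ stack.push x→east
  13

$ maze.move dir→east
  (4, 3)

$ maze.sense dir→east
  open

$ stack.push x→east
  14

$ maze.move dir→east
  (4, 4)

$ maze.sense dir→east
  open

$ stack.push x→east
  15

$ maze.move dir→east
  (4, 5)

$ maze.sense dir→east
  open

$ stack.push x→east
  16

$ maze.move dir→east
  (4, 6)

$ maze.sense dir→south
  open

$ stack.push x→south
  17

$ maze.move dir→south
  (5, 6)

$ maze.sense dir→west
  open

$ stack.push x→west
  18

$ maze.move dir→west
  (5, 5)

$ maze.sense dir→south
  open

$ stack.push x→south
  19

$ maze.move dir→south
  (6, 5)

$ stack.pop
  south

$ maze.move dir→north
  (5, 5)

$ maze.sense dir→west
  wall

$ stack.pop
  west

$ maze.move dir→east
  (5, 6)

$ stack.pop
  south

$ maze.move dir→north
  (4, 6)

$ maze.sense dir→north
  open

$ stack.push x→north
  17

$ maze.move dir→north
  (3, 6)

$ maze.sense dir→west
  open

$ stack.push x→west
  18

$ maze.move dir→west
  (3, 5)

$ maze.sense dir→west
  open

$ stack.push x→west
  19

$ maze.move dir→west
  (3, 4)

$ maze.sense dir→west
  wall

$ maze.sense dir→north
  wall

$ stack.pop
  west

$ maze.move dir→east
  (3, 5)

$ maze.sense dir→north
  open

$ stack.push x→north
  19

$ maze.move dir→north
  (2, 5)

$ maze.sense dir→east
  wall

$ maze.sense dir→north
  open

$ stack.push x→north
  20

$ maze.move dir→north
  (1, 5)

$ maze.sense dir→east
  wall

$ maze.sense dir→west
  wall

$ maze.sense dir→north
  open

$ stack.push x→north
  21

$ maze.move dir→north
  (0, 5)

$ maze.sense dir→east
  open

$ stack.push x→east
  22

$ maze.move dir→east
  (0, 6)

$ stack.pop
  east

$ maze.move dir→west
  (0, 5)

$ maze.sense dir→west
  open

$ stack.push x→west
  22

$ maze.move dir→west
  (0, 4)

$ maze.sense dir→west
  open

$ stack.push x→west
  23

$ maze.move dir→west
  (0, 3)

$ maze.sense dir→south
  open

$ stack.push x→south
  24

$ maze.move dir→south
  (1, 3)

$ maze.sense dir→south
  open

$ stack.push x→south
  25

$ maze.move dir→south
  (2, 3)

$ maze.sense dir→west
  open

$ stack.push x→west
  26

$ maze.move dir→west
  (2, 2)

$ maze.sense dir→south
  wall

$ maze.sense dir→west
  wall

$ maze.sense dir→north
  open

$ stack.push x→north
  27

$ maze.move dir→north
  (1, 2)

$ maze.sense dir→west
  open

$ stack.push x→west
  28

$ maze.move dir→west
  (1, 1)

$ maze.sense dir→west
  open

$ stack.push x→west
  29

$ maze.move dir→west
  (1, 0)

$ maze.sense dir→south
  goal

$ maze.move dir→south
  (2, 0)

Answer: (2, 0)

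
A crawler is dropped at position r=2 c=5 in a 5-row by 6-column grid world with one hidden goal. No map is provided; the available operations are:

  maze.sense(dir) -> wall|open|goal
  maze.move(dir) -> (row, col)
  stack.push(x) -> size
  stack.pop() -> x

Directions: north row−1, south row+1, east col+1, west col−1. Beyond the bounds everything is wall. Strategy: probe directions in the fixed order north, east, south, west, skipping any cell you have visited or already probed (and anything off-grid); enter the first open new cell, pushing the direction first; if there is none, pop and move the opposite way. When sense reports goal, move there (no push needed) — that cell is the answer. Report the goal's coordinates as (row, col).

→ maze.sense(dir→north)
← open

→ stack.push(x→north)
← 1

→ maze.move(dir→north)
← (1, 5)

→ maze.sense(dir→north)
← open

→ stack.push(x→north)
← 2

→ maze.move(dir→north)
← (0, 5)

→ maze.sense(dir→west)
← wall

→ stack.pop()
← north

→ maze.move(dir→south)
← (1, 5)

→ maze.sense(dir→west)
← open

→ stack.push(x→west)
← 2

→ maze.move(dir→west)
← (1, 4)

→ maze.sense(dir→south)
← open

→ stack.push(x→south)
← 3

→ maze.move(dir→south)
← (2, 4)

→ maze.sense(dir→south)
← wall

→ maze.sense(dir→west)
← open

→ stack.push(x→west)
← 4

→ maze.move(dir→west)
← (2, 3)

→ maze.sense(dir→north)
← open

→ stack.push(x→north)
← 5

→ maze.move(dir→north)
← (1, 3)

→ maze.sense(dir→north)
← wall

→ maze.sense(dir→west)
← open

→ stack.push(x→west)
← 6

→ maze.move(dir→west)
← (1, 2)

→ maze.sense(dir→north)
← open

→ stack.push(x→north)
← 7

→ maze.move(dir→north)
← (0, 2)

→ maze.sense(dir→west)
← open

→ stack.push(x→west)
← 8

→ maze.move(dir→west)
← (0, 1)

→ maze.sense(dir→south)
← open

→ stack.push(x→south)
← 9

→ maze.move(dir→south)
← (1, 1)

→ maze.sense(dir→south)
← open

→ stack.push(x→south)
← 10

→ maze.move(dir→south)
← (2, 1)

→ maze.sense(dir→east)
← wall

→ maze.sense(dir→south)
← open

→ stack.push(x→south)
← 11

→ maze.move(dir→south)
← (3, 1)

→ maze.sense(dir→east)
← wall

→ maze.sense(dir→south)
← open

→ stack.push(x→south)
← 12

→ maze.move(dir→south)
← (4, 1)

→ maze.sense(dir→east)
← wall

→ maze.sense(dir→west)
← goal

→ maze.move(dir→west)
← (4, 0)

Answer: (4, 0)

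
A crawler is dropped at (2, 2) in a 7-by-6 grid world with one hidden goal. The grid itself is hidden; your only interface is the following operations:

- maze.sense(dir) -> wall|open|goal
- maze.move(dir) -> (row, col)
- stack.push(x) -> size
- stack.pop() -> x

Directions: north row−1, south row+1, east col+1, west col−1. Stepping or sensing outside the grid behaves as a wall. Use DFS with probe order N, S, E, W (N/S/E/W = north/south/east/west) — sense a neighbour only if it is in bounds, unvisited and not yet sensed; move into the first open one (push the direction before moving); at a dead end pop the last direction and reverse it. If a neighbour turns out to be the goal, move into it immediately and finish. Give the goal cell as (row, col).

% maze.sense(dir='north') -> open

% stack.push(x='north') -> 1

% maze.move(dir='north') -> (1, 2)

% maze.sense(dir='north') -> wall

% maze.sense(dir='east') -> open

% stack.push(x='east') -> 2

% maze.move(dir='east') -> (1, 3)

% maze.sense(dir='north') -> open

% stack.push(x='north') -> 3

% maze.move(dir='north') -> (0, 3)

% maze.sense(dir='east') -> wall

% stack.pop() -> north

% maze.move(dir='south') -> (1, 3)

% maze.sense(dir='south') -> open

% stack.push(x='south') -> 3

% maze.move(dir='south') -> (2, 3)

% maze.sense(dir='south') -> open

% stack.push(x='south') -> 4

% maze.move(dir='south') -> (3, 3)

% maze.sense(dir='south') -> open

% stack.push(x='south') -> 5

% maze.move(dir='south') -> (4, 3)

% maze.sense(dir='south') -> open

% stack.push(x='south') -> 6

% maze.move(dir='south') -> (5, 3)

% maze.sense(dir='south') -> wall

% maze.sense(dir='east') -> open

% stack.push(x='east') -> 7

% maze.move(dir='east') -> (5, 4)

% maze.sense(dir='north') -> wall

% maze.sense(dir='south') -> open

% stack.push(x='south') -> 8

% maze.move(dir='south') -> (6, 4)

% maze.sense(dir='east') -> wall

% stack.pop() -> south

% maze.move(dir='north') -> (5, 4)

% maze.sense(dir='east') -> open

% stack.push(x='east') -> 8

% maze.move(dir='east') -> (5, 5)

% maze.sense(dir='north') -> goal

% maze.move(dir='north') -> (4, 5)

Answer: (4, 5)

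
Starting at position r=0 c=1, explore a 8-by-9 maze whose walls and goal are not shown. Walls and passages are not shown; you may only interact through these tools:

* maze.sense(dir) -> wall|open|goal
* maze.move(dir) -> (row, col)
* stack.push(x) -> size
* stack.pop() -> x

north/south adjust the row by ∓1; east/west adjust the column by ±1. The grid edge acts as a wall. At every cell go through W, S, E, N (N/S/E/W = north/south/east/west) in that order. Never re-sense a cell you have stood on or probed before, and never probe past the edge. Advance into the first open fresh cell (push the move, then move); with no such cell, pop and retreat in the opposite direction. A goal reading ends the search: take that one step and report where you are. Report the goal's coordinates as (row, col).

Using sense(west), and see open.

Now I run push(west), and get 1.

Next I call move(west), and get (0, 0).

I call sense(south), : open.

I invoke push(south), and get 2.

Invoking move(south), yielding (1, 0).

I try sense(south), — result: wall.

I use sense(east), and see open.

I call push(east), giving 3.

I invoke move(east), → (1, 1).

Now I run sense(south), — result: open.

Next I call push(south), and observe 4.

I call move(south), and get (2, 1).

Invoking sense(south), — result: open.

I call push(south), : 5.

I invoke move(south), and observe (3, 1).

Calling sense(west), → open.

Now I run push(west), : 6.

Calling move(west), giving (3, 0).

I try sense(south), yielding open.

I call push(south), and see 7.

Next I call move(south), which returns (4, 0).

Then sense(south), giving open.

I invoke push(south), giving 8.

I call move(south), giving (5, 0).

I call sense(south), giving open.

I call push(south), and observe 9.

I call move(south), and get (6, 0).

Calling sense(south), — result: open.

Then push(south), — result: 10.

I try move(south), : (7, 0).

I invoke sense(east), and observe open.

Invoking push(east), and observe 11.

I call move(east), giving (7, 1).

Calling sense(east), giving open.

Now I run push(east), and observe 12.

I invoke move(east), — result: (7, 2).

I try sense(east), which returns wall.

Next I call sense(north), → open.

I use push(north), and see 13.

I call move(north), : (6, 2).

I invoke sense(west), : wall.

Now I run sense(east), → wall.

Calling sense(north), which returns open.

I call push(north), → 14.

Now I run move(north), — result: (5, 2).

Next I call sense(west), and observe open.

Calling push(west), and see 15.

Using move(west), — result: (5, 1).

Using sense(north), — result: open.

I try push(north), : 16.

Invoking move(north), yielding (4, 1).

I use sense(east), — result: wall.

I invoke pop, yielding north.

Calling move(south), — result: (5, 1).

Next I call pop, giving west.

I use move(east), — result: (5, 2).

I call sense(east), → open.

Calling push(east), giving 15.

Now I run move(east), and see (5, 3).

Using sense(east), yielding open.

Then push(east), yielding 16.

Using move(east), and observe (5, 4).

Using sense(south), which returns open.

Now I run push(south), yielding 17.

I use move(south), and observe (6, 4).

I run sense(south), and see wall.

Now I run sense(east), — result: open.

I try push(east), giving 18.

I run move(east), and get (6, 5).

Invoking sense(south), yielding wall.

Then sense(east), and get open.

I run push(east), : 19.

Now I run move(east), → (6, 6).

I run sense(south), : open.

I use push(south), and observe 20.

Using move(south), yielding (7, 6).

I invoke sense(east), : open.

Next I call push(east), : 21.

I run move(east), : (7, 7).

Next I call sense(east), and see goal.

I use move(east), and get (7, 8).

Answer: (7, 8)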